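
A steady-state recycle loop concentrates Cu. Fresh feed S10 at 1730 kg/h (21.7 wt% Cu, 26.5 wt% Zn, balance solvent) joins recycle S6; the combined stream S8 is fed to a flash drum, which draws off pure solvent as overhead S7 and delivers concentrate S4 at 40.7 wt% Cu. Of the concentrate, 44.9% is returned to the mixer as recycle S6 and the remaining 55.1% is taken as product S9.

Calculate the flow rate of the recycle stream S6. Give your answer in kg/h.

751.6 kg/h

Overall Cu balance (none leaves overhead): Cu in fresh feed = Cu in product, i.e. 1730×0.217 = (1−0.449)·S4·0.407.
S4 = 375.41/(0.407×0.551) = 1674 kg/h.
Recycle S6 = 0.449×1674 = 751.63 kg/h.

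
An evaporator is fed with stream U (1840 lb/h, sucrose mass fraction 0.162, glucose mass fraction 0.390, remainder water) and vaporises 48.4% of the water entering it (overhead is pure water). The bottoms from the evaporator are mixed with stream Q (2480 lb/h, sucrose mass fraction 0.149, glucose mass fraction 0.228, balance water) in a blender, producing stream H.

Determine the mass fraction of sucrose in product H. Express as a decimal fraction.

Vapour removed = 0.484×0.448×1840 = 398.97 lb/h; concentrate = 1441 lb/h.
sucrose reaching the mixer = 298.08 (from concentrate) + 2480×0.149 = 667.6 lb/h.
Product flow = 1441 + 2480 = 3921 lb/h; sucrose fraction = 0.170.

0.170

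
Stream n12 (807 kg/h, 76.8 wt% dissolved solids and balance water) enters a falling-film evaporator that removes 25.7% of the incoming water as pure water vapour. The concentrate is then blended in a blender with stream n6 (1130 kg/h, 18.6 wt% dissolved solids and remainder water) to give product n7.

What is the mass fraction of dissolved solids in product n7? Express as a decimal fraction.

0.439

Vapour removed = 0.257×0.232×807 = 48.117 kg/h; concentrate = 758.88 kg/h.
dissolved solids reaching the mixer = 619.78 (from concentrate) + 1130×0.186 = 829.96 kg/h.
Product flow = 758.88 + 1130 = 1888.9 kg/h; dissolved solids fraction = 0.439.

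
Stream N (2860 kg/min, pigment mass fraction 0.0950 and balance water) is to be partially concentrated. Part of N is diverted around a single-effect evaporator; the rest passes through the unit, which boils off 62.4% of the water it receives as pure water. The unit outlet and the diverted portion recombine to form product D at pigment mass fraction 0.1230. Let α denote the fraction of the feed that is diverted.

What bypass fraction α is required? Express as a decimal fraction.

0.597

All 2860×0.095 = 271.7 kg/min of pigment reaches D, so D = 271.7/0.123 = 2208.9 kg/min and vapour = 651.06 kg/min.
The evaporator receives (1−α)·2860 of feed at 0.905 water and removes 0.624 of that water:
0.624×0.905×(1−α)×2860 = 651.06
(1−α) = 651.06/1615.1 = 0.4031;  α = 0.5969.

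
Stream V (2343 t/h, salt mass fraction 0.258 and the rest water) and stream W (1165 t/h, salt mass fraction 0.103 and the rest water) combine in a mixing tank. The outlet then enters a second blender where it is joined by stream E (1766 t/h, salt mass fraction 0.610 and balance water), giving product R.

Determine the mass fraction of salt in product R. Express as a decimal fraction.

Overall, product flow = 5274 t/h.
salt in = 2343×0.258 + 1165×0.103 + 1766×0.610 = 1801.7 t/h.
salt fraction in R = 0.342.

0.342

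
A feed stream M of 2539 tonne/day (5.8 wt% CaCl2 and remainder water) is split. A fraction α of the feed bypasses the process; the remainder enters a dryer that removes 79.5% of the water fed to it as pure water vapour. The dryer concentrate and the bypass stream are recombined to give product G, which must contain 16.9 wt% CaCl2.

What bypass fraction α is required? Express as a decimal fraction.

0.123

All 2539×0.058 = 147.26 tonne/day of CaCl2 reaches G, so G = 147.26/0.169 = 871.37 tonne/day and vapour = 1667.6 tonne/day.
The evaporator receives (1−α)·2539 of feed at 0.942 water and removes 0.795 of that water:
0.795×0.942×(1−α)×2539 = 1667.6
(1−α) = 1667.6/1901.4 = 0.8770;  α = 0.1230.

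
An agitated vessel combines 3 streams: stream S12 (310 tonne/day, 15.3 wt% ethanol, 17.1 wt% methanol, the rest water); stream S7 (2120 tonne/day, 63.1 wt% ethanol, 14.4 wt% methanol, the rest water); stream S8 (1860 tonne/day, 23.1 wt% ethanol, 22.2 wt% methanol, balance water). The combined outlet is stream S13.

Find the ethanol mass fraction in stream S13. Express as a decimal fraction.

0.423

Total flow out = 310 + 2120 + 1860 = 4290 tonne/day.
ethanol in = 310×0.153 + 2120×0.631 + 1860×0.231 = 1814.8 tonne/day.
ethanol mass fraction in S13 = 1814.8/4290 = 0.423.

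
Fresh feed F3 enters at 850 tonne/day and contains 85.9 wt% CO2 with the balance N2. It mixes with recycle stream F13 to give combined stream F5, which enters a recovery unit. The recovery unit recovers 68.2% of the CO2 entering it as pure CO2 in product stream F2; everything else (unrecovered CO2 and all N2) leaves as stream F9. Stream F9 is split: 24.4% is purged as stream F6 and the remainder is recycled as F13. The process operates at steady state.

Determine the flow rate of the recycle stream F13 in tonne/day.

602.4 tonne/day

N2 enters only via F3 and leaves only via the purge: 850×0.141 = 0.244×(N2 in F9), and the recovery unit passes all N2, so N2 in F5 = N2 in F9 = 491.19 tonne/day.
CO2 in F5: m_A = 850×0.859 + (1−0.244)·(1−0.682)·m_A, so m_A = 730.15/0.7596 = 961.24 tonne/day.
F9 = (1−0.682)×961.24 + 491.19 = 796.86 tonne/day.
Recycle F13 = (1−0.244)×796.86 = 602.43 tonne/day.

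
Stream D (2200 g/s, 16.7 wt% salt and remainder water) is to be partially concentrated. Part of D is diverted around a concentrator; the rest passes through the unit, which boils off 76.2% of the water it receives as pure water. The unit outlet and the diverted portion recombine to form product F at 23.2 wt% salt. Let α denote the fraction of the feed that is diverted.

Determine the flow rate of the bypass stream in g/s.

All 2200×0.167 = 367.4 g/s of salt reaches F, so F = 367.4/0.232 = 1583.6 g/s and vapour = 616.38 g/s.
The evaporator receives (1−α)·2200 of feed at 0.833 water and removes 0.762 of that water:
0.762×0.833×(1−α)×2200 = 616.38
(1−α) = 616.38/1396.4 = 0.4414;  α = 0.5586.
Bypass flow = 0.5586×2200 = 1228.9 g/s.

1229 g/s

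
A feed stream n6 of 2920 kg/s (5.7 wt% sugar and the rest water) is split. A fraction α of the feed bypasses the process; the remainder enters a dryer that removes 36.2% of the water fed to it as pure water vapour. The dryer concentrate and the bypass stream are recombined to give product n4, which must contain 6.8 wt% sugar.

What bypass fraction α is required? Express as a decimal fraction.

0.526

All 2920×0.057 = 166.44 kg/s of sugar reaches n4, so n4 = 166.44/0.068 = 2447.6 kg/s and vapour = 472.35 kg/s.
The evaporator receives (1−α)·2920 of feed at 0.943 water and removes 0.362 of that water:
0.362×0.943×(1−α)×2920 = 472.35
(1−α) = 472.35/996.79 = 0.4739;  α = 0.5261.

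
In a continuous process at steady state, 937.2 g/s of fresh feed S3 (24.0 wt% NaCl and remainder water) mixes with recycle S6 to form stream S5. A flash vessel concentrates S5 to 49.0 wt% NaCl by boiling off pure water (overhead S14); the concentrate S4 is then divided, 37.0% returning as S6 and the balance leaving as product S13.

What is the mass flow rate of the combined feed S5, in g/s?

1207 g/s

Overall NaCl balance (none leaves overhead): NaCl in fresh feed = NaCl in product, i.e. 937.2×0.240 = (1−0.370)·S4·0.490.
S4 = 224.93/(0.490×0.630) = 728.63 g/s.
Recycle S6 = 0.370×728.63 = 269.59 g/s.
Combined feed S5 = 937.2 + 269.59 = 1206.8 g/s.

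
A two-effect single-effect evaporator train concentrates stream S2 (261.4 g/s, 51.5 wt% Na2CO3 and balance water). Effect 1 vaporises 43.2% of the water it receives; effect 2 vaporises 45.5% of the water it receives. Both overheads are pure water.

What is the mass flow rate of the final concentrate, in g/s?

173.9 g/s

water in feed = 261.4×0.485 = 126.78 g/s.
After stage 1: water left = (1−0.432)×126.78 = 72.01; stream total = 206.63 g/s.
After stage 2: water left = (1−0.455)×72.01 = 39.246; final concentrate = 173.87 g/s.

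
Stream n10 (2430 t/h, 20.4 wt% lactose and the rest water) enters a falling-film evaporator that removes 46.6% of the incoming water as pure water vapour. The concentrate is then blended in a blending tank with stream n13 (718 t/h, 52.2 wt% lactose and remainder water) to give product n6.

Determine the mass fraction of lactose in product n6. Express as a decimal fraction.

Vapour removed = 0.466×0.796×2430 = 901.37 t/h; concentrate = 1528.6 t/h.
lactose reaching the mixer = 495.72 (from concentrate) + 718×0.522 = 870.52 t/h.
Product flow = 1528.6 + 718 = 2246.6 t/h; lactose fraction = 0.3875.

0.3875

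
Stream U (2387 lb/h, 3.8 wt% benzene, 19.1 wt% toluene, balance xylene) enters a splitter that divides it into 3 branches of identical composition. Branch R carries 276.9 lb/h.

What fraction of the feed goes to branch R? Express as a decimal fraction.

Fraction to R = 276.9/2387 = 0.1160.

0.116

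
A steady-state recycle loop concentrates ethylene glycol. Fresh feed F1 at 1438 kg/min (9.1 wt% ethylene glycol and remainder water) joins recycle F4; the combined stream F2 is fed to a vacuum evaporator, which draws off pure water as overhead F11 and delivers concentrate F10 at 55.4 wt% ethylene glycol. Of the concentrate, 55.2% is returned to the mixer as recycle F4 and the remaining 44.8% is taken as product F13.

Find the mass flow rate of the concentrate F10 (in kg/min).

527.2 kg/min

Overall ethylene glycol balance (none leaves overhead): ethylene glycol in fresh feed = ethylene glycol in product, i.e. 1438×0.091 = (1−0.552)·F10·0.554.
F10 = 130.86/(0.554×0.448) = 527.25 kg/min.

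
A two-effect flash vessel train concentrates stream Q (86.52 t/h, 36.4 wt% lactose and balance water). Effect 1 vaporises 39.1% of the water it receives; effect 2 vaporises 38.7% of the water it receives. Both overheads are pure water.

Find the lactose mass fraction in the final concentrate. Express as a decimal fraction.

water in feed = 86.52×0.636 = 55.027 t/h.
After stage 1: water left = (1−0.391)×55.027 = 33.511; stream total = 65.005 t/h.
After stage 2: water left = (1−0.387)×33.511 = 20.542; final concentrate = 52.036 t/h.
lactose fraction = 31.493/52.036 = 0.605.

0.605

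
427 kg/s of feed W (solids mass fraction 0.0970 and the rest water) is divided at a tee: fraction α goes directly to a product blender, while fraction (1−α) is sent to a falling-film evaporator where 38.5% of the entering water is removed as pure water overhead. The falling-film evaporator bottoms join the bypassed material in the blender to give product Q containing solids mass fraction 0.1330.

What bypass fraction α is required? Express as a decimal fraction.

0.221

All 427×0.097 = 41.419 kg/s of solids reaches Q, so Q = 41.419/0.133 = 311.42 kg/s and vapour = 115.58 kg/s.
The evaporator receives (1−α)·427 of feed at 0.903 water and removes 0.385 of that water:
0.385×0.903×(1−α)×427 = 115.58
(1−α) = 115.58/148.45 = 0.7786;  α = 0.2214.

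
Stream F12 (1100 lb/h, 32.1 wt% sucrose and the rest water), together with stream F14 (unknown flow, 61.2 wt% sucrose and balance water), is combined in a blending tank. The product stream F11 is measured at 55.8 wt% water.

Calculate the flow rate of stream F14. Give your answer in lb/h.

782.9 lb/h

Let F14 be the unknown flow. Total out = 1100 + F14.
water balance: 746.9 + 0.388·F14 = 0.558·(1100 + F14)
(0.388 − 0.558)·F14 = 0.558×1100 − 746.9 = -133.1
F14 = -133.1 / -0.170 = 782.94 lb/h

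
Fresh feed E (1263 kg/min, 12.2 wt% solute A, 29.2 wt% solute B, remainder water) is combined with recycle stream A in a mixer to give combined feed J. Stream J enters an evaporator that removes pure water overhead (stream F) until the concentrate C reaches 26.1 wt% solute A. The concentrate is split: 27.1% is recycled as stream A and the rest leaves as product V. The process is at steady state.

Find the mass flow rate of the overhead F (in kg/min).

672.6 kg/min

Overall solute A balance (none leaves overhead): solute A in fresh feed = solute A in product, i.e. 1263×0.122 = (1−0.271)·C·0.261.
C = 154.09/(0.261×0.729) = 809.83 kg/min.
Recycle A = 0.271×809.83 = 219.46 kg/min.
Combined feed J = 1263 + 219.46 = 1482.5 kg/min.
Overhead F = J − C = 1482.5 − 809.83 = 672.63 kg/min.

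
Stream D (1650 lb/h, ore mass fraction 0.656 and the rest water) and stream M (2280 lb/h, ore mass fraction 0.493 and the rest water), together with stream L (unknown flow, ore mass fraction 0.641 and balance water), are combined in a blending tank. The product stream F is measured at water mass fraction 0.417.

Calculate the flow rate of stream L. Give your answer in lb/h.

Let L be the unknown flow. Total out = 3930 + L.
water balance: 1723.6 + 0.359·L = 0.417·(3930 + L)
(0.359 − 0.417)·L = 0.417×3930 − 1723.6 = -84.75
L = -84.75 / -0.058 = 1461.2 lb/h

1461 lb/h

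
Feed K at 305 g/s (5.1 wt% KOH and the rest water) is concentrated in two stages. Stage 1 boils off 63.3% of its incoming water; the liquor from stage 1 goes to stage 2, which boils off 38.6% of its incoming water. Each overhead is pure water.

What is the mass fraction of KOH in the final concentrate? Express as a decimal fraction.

water in feed = 305×0.949 = 289.44 g/s.
After stage 1: water left = (1−0.633)×289.44 = 106.23; stream total = 121.78 g/s.
After stage 2: water left = (1−0.386)×106.23 = 65.223; final concentrate = 80.778 g/s.
KOH fraction = 15.555/80.778 = 0.193.

0.193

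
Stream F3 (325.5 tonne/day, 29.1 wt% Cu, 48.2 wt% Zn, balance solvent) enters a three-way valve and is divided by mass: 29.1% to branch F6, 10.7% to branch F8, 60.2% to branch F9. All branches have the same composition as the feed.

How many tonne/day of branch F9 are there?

196 tonne/day

Branch F9 flow = 0.602×325.5 = 195.95 tonne/day.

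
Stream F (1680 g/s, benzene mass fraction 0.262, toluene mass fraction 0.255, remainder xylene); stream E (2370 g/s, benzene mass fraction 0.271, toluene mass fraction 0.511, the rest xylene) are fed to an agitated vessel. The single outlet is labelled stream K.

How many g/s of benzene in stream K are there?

benzene out = benzene in = 1680×0.262 + 2370×0.271 = 1082.4 g/s.

1082 g/s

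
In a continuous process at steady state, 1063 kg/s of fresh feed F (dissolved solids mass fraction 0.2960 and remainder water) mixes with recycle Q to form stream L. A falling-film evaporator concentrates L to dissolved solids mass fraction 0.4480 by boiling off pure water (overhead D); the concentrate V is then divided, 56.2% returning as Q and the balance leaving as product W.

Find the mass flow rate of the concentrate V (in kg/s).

1604 kg/s

Overall dissolved solids balance (none leaves overhead): dissolved solids in fresh feed = dissolved solids in product, i.e. 1063×0.296 = (1−0.562)·V·0.448.
V = 314.65/(0.448×0.438) = 1603.5 kg/s.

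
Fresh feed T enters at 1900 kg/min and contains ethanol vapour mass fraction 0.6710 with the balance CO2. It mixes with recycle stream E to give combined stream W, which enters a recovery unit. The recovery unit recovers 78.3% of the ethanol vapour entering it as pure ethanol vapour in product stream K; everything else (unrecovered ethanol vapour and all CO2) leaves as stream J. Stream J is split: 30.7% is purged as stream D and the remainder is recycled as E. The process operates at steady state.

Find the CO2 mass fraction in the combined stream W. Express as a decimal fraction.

0.5757

CO2 enters only via T and leaves only via the purge: 1900×0.329 = 0.307×(CO2 in J), and the recovery unit passes all CO2, so CO2 in W = CO2 in J = 2036.2 kg/min.
ethanol vapour in W: m_A = 1900×0.671 + (1−0.307)·(1−0.783)·m_A, so m_A = 1274.9/0.8496 = 1500.6 kg/min.
W = 1500.6 + 2036.2 = 3536.7 kg/min.
CO2 fraction in W = 2036.2/3536.7 = 0.5757.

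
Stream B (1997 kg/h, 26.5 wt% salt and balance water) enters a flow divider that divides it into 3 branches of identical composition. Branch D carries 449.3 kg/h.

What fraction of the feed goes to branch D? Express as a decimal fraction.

Fraction to D = 449.3/1997 = 0.2250.

0.225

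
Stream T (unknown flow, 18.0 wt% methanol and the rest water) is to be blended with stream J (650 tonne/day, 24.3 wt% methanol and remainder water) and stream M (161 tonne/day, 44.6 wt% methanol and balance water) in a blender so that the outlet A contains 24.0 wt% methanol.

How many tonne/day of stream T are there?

585.3 tonne/day

Let T be the unknown flow. Total out = 811 + T.
methanol balance: 229.76 + 0.180·T = 0.240·(811 + T)
(0.180 − 0.240)·T = 0.240×811 − 229.76 = -35.116
T = -35.116 / -0.060 = 585.27 tonne/day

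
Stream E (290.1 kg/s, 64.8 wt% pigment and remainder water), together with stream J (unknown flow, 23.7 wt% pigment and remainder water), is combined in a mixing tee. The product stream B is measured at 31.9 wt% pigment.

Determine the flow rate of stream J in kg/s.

Let J be the unknown flow. Total out = 290.1 + J.
pigment balance: 187.98 + 0.237·J = 0.319·(290.1 + J)
(0.237 − 0.319)·J = 0.319×290.1 − 187.98 = -95.443
J = -95.443 / -0.082 = 1163.9 kg/s

1164 kg/s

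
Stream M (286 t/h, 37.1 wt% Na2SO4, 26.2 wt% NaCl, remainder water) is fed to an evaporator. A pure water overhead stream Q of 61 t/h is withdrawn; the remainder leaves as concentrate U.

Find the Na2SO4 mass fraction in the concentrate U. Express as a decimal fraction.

Na2SO4 is not removed: 286×0.371 = 106.11 t/h of Na2SO4 enters U.
Concentrate = 286 − 61 = 225 t/h.
Mass fraction = 106.11/225 = 0.4716.

0.4716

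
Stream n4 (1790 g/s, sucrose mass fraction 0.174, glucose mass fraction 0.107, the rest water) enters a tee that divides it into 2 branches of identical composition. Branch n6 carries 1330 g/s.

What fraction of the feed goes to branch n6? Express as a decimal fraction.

0.743

Fraction to n6 = 1330/1790 = 0.7430.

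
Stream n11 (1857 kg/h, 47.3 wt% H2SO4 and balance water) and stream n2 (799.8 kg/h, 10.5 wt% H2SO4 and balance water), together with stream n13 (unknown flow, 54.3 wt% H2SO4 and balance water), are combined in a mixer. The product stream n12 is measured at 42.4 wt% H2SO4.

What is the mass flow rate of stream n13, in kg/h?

Let n13 be the unknown flow. Total out = 2656.8 + n13.
H2SO4 balance: 962.34 + 0.543·n13 = 0.424·(2656.8 + n13)
(0.543 − 0.424)·n13 = 0.424×2656.8 − 962.34 = 164.14
n13 = 164.14 / 0.119 = 1379.4 kg/h

1379 kg/h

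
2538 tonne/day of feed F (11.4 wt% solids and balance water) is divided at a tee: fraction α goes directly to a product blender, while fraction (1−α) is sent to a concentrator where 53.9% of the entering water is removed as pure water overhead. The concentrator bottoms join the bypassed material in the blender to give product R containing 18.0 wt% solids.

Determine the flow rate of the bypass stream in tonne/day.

589.3 tonne/day

All 2538×0.114 = 289.33 tonne/day of solids reaches R, so R = 289.33/0.180 = 1607.4 tonne/day and vapour = 930.6 tonne/day.
The evaporator receives (1−α)·2538 of feed at 0.886 water and removes 0.539 of that water:
0.539×0.886×(1−α)×2538 = 930.6
(1−α) = 930.6/1212 = 0.7678;  α = 0.2322.
Bypass flow = 0.2322×2538 = 589.32 tonne/day.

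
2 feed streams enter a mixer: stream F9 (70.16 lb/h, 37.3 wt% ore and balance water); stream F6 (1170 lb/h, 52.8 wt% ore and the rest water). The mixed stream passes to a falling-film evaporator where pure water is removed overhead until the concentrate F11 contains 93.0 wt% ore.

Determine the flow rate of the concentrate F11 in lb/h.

ore entering = 70.16×0.373 + 1170×0.528 = 643.93 lb/h.
All ore reports to F11, so F11 = 643.93/0.930 = 692.4 lb/h.

692.4 lb/h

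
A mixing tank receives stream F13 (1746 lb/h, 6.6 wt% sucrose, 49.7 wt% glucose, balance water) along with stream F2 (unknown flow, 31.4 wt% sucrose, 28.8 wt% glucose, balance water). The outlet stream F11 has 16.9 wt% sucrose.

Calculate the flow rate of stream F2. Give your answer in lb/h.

Let F2 be the unknown flow. Total out = 1746 + F2.
sucrose balance: 115.24 + 0.314·F2 = 0.169·(1746 + F2)
(0.314 − 0.169)·F2 = 0.169×1746 − 115.24 = 179.84
F2 = 179.84 / 0.145 = 1240.3 lb/h

1240 lb/h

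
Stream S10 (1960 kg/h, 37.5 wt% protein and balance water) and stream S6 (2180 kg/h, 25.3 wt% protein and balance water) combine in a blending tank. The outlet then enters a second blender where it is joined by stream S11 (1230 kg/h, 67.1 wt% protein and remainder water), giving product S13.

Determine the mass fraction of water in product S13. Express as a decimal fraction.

Overall, product flow = 5370 kg/h.
water in = 1960×0.625 + 2180×0.747 + 1230×0.329 = 3258.1 kg/h.
water fraction in S13 = 0.6067.

0.6067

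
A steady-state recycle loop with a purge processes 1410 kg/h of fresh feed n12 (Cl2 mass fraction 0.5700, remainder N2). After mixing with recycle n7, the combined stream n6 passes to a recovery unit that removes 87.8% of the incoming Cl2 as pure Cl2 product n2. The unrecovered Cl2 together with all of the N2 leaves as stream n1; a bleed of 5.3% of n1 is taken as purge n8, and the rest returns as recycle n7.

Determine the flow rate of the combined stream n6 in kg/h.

N2 enters only via n12 and leaves only via the purge: 1410×0.430 = 0.053×(N2 in n1), and the recovery unit passes all N2, so N2 in n6 = N2 in n1 = 11440 kg/h.
Cl2 in n6: m_A = 1410×0.570 + (1−0.053)·(1−0.878)·m_A, so m_A = 803.7/0.8845 = 908.68 kg/h.
n6 = 908.68 + 11440 = 12348 kg/h.

12350 kg/h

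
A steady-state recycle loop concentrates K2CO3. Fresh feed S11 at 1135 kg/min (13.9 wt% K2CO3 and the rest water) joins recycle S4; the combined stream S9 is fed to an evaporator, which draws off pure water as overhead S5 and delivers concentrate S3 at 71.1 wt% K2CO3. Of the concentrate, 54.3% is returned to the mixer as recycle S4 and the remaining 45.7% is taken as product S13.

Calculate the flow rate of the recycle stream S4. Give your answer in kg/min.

263.6 kg/min

Overall K2CO3 balance (none leaves overhead): K2CO3 in fresh feed = K2CO3 in product, i.e. 1135×0.139 = (1−0.543)·S3·0.711.
S3 = 157.77/(0.711×0.457) = 485.54 kg/min.
Recycle S4 = 0.543×485.54 = 263.65 kg/min.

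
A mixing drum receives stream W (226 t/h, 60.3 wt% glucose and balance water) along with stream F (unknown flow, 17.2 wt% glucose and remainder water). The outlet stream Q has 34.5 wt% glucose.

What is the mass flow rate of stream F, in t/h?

337 t/h

Let F be the unknown flow. Total out = 226 + F.
glucose balance: 136.28 + 0.172·F = 0.345·(226 + F)
(0.172 − 0.345)·F = 0.345×226 − 136.28 = -58.308
F = -58.308 / -0.173 = 337.04 t/h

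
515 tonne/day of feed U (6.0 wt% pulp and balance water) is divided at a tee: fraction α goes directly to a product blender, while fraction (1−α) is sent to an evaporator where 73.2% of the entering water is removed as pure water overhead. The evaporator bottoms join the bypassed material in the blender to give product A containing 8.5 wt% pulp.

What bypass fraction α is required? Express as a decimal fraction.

0.573

All 515×0.060 = 30.9 tonne/day of pulp reaches A, so A = 30.9/0.085 = 363.53 tonne/day and vapour = 151.47 tonne/day.
The evaporator receives (1−α)·515 of feed at 0.940 water and removes 0.732 of that water:
0.732×0.940×(1−α)×515 = 151.47
(1−α) = 151.47/354.36 = 0.4274;  α = 0.5726.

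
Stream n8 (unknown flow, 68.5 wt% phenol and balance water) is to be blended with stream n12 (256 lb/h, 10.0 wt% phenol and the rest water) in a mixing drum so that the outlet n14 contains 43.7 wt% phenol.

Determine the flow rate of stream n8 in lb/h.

Let n8 be the unknown flow. Total out = 256 + n8.
phenol balance: 25.6 + 0.685·n8 = 0.437·(256 + n8)
(0.685 − 0.437)·n8 = 0.437×256 − 25.6 = 86.272
n8 = 86.272 / 0.248 = 347.87 lb/h

347.9 lb/h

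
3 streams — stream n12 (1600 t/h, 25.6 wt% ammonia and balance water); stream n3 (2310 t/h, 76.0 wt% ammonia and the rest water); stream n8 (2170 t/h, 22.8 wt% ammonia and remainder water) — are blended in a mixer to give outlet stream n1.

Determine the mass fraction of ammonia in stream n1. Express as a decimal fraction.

0.437

Total flow out = 1600 + 2310 + 2170 = 6080 t/h.
ammonia in = 1600×0.256 + 2310×0.760 + 2170×0.228 = 2660 t/h.
ammonia mass fraction in n1 = 2660/6080 = 0.437.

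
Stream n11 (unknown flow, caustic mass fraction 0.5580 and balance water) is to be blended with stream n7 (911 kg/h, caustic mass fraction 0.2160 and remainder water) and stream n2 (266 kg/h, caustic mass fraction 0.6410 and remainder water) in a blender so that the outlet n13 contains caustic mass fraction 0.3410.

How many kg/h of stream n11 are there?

Let n11 be the unknown flow. Total out = 1177 + n11.
caustic balance: 367.28 + 0.558·n11 = 0.341·(1177 + n11)
(0.558 − 0.341)·n11 = 0.341×1177 − 367.28 = 34.075
n11 = 34.075 / 0.217 = 157.03 kg/h

157 kg/h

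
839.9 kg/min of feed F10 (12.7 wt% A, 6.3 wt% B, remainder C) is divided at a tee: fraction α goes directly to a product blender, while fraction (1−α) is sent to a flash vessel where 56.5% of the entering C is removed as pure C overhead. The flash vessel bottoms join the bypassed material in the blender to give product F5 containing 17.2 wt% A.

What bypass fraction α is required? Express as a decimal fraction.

0.428

All 839.9×0.127 = 106.67 kg/min of A reaches F5, so F5 = 106.67/0.172 = 620.16 kg/min and vapour = 219.74 kg/min.
The evaporator receives (1−α)·839.9 of feed at 0.810 C and removes 0.565 of that C:
0.565×0.810×(1−α)×839.9 = 219.74
(1−α) = 219.74/384.38 = 0.5717;  α = 0.4283.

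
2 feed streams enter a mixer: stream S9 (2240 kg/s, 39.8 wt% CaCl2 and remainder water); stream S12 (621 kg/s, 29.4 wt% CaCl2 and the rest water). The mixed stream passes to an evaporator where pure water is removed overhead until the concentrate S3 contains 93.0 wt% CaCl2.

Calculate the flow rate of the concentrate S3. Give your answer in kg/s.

1155 kg/s

CaCl2 entering = 2240×0.398 + 621×0.294 = 1074.1 kg/s.
All CaCl2 reports to S3, so S3 = 1074.1/0.930 = 1154.9 kg/s.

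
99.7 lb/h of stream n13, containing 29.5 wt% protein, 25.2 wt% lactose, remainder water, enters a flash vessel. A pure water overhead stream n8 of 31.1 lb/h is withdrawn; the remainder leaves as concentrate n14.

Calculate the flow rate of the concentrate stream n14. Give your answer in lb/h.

Concentrate = 99.7 − 31.1 = 68.6 lb/h.

68.6 lb/h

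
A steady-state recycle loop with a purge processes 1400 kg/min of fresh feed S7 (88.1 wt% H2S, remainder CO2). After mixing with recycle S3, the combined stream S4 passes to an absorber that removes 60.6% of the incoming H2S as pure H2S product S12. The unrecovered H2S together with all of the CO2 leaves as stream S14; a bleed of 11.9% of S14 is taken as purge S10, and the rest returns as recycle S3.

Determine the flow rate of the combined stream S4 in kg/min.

CO2 enters only via S7 and leaves only via the purge: 1400×0.119 = 0.119×(CO2 in S14), and the absorber passes all CO2, so CO2 in S4 = CO2 in S14 = 1400 kg/min.
H2S in S4: m_A = 1400×0.881 + (1−0.119)·(1−0.606)·m_A, so m_A = 1233.4/0.6529 = 1889.2 kg/min.
S4 = 1889.2 + 1400 = 3289.2 kg/min.

3289 kg/min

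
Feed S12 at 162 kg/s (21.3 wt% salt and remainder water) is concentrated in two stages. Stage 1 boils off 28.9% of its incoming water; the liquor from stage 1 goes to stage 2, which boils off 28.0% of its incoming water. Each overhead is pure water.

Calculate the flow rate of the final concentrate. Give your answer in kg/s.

99.77 kg/s

water in feed = 162×0.787 = 127.49 kg/s.
After stage 1: water left = (1−0.289)×127.49 = 90.648; stream total = 125.15 kg/s.
After stage 2: water left = (1−0.280)×90.648 = 65.267; final concentrate = 99.773 kg/s.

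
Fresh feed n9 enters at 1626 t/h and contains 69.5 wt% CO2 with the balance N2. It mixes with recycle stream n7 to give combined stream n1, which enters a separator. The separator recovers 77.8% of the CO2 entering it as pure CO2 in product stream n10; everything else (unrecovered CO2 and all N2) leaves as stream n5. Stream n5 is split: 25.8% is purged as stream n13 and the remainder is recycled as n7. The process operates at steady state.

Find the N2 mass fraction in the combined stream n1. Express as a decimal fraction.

0.587

N2 enters only via n9 and leaves only via the purge: 1626×0.305 = 0.258×(N2 in n5), and the separator passes all N2, so N2 in n1 = N2 in n5 = 1922.2 t/h.
CO2 in n1: m_A = 1626×0.695 + (1−0.258)·(1−0.778)·m_A, so m_A = 1130.1/0.8353 = 1352.9 t/h.
n1 = 1352.9 + 1922.2 = 3275.1 t/h.
N2 fraction in n1 = 1922.2/3275.1 = 0.587.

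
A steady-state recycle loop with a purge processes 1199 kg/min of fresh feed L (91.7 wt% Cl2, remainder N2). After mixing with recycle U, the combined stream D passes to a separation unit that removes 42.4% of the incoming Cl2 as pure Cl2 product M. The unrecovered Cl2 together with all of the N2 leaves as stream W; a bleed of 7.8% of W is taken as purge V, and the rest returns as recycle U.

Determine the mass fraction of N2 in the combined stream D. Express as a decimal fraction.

N2 enters only via L and leaves only via the purge: 1199×0.083 = 0.078×(N2 in W), and the separation unit passes all N2, so N2 in D = N2 in W = 1275.9 kg/min.
Cl2 in D: m_A = 1199×0.917 + (1−0.078)·(1−0.424)·m_A, so m_A = 1099.5/0.4689 = 2344.7 kg/min.
D = 2344.7 + 1275.9 = 3620.5 kg/min.
N2 fraction in D = 1275.9/3620.5 = 0.3524.

0.3524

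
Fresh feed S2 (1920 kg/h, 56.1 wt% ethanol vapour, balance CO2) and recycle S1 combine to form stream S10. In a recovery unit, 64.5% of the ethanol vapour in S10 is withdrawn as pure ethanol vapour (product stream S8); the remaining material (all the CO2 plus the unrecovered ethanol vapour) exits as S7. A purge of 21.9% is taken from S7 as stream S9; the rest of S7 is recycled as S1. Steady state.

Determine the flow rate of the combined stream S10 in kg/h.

5339 kg/h

CO2 enters only via S2 and leaves only via the purge: 1920×0.439 = 0.219×(CO2 in S7), and the recovery unit passes all CO2, so CO2 in S10 = CO2 in S7 = 3848.8 kg/h.
ethanol vapour in S10: m_A = 1920×0.561 + (1−0.219)·(1−0.645)·m_A, so m_A = 1077.1/0.7227 = 1490.3 kg/h.
S10 = 1490.3 + 3848.8 = 5339.1 kg/h.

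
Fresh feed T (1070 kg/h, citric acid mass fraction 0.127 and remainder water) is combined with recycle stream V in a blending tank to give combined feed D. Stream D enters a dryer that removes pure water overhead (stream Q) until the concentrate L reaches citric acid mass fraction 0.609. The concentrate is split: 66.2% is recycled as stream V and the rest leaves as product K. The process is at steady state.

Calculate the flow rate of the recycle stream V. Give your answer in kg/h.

437 kg/h

Overall citric acid balance (none leaves overhead): citric acid in fresh feed = citric acid in product, i.e. 1070×0.127 = (1−0.662)·L·0.609.
L = 135.89/(0.609×0.338) = 660.17 kg/h.
Recycle V = 0.662×660.17 = 437.03 kg/h.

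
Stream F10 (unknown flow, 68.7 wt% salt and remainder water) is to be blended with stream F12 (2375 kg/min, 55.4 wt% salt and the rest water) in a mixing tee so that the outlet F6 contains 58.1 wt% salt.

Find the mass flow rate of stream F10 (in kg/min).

605 kg/min

Let F10 be the unknown flow. Total out = 2375 + F10.
salt balance: 1315.8 + 0.687·F10 = 0.581·(2375 + F10)
(0.687 − 0.581)·F10 = 0.581×2375 − 1315.8 = 64.125
F10 = 64.125 / 0.106 = 604.95 kg/min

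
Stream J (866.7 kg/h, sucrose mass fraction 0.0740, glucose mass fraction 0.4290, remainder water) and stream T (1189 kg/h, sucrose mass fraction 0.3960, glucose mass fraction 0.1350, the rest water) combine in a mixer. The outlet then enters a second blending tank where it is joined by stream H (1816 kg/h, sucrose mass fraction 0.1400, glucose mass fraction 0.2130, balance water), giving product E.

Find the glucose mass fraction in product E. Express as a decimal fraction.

0.2374

Overall, product flow = 3871.7 kg/h.
glucose in = 866.7×0.429 + 1189×0.135 + 1816×0.213 = 919.14 kg/h.
glucose fraction in E = 0.2374.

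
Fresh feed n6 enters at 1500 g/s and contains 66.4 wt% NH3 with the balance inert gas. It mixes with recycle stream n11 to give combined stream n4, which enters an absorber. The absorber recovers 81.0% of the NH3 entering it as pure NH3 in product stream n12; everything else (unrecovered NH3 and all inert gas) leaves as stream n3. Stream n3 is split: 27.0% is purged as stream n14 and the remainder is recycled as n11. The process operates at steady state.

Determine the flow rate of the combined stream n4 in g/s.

3023 g/s

inert gas enters only via n6 and leaves only via the purge: 1500×0.336 = 0.270×(inert gas in n3), and the absorber passes all inert gas, so inert gas in n4 = inert gas in n3 = 1866.7 g/s.
NH3 in n4: m_A = 1500×0.664 + (1−0.270)·(1−0.810)·m_A, so m_A = 996/0.8613 = 1156.4 g/s.
n4 = 1156.4 + 1866.7 = 3023.1 g/s.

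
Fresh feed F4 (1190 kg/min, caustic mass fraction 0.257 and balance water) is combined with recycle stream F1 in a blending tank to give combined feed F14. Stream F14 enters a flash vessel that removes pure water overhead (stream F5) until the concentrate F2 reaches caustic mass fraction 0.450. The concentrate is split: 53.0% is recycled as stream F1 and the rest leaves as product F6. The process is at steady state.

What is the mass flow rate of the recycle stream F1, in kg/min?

Overall caustic balance (none leaves overhead): caustic in fresh feed = caustic in product, i.e. 1190×0.257 = (1−0.530)·F2·0.450.
F2 = 305.83/(0.450×0.470) = 1446 kg/min.
Recycle F1 = 0.530×1446 = 766.38 kg/min.

766.4 kg/min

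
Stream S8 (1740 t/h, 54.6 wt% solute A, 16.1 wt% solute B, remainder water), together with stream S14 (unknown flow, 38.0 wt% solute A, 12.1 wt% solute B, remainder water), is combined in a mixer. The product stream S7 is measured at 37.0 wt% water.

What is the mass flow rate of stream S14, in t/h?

Let S14 be the unknown flow. Total out = 1740 + S14.
water balance: 509.82 + 0.499·S14 = 0.370·(1740 + S14)
(0.499 − 0.370)·S14 = 0.370×1740 − 509.82 = 133.98
S14 = 133.98 / 0.129 = 1038.6 t/h

1039 t/h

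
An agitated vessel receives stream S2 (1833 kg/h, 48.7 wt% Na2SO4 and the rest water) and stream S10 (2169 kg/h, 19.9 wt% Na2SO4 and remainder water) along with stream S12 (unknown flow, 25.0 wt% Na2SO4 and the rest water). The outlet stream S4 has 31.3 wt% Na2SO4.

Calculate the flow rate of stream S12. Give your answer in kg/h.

1138 kg/h

Let S12 be the unknown flow. Total out = 4002 + S12.
Na2SO4 balance: 1324.3 + 0.250·S12 = 0.313·(4002 + S12)
(0.250 − 0.313)·S12 = 0.313×4002 − 1324.3 = -71.676
S12 = -71.676 / -0.063 = 1137.7 kg/h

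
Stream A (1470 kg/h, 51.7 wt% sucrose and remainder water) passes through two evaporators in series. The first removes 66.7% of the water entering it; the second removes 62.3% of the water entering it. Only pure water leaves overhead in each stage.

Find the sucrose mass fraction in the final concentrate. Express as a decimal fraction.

0.8950

water in feed = 1470×0.483 = 710.01 kg/h.
After stage 1: water left = (1−0.667)×710.01 = 236.43; stream total = 996.42 kg/h.
After stage 2: water left = (1−0.623)×236.43 = 89.135; final concentrate = 849.13 kg/h.
sucrose fraction = 759.99/849.13 = 0.8950.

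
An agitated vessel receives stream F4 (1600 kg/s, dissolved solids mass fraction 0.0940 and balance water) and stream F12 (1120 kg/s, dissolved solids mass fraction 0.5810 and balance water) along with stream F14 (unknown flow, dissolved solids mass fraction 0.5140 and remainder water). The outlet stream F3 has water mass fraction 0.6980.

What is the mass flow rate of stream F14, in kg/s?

Let F14 be the unknown flow. Total out = 2720 + F14.
water balance: 1918.9 + 0.486·F14 = 0.698·(2720 + F14)
(0.486 − 0.698)·F14 = 0.698×2720 − 1918.9 = -20.32
F14 = -20.32 / -0.212 = 95.849 kg/s

95.85 kg/s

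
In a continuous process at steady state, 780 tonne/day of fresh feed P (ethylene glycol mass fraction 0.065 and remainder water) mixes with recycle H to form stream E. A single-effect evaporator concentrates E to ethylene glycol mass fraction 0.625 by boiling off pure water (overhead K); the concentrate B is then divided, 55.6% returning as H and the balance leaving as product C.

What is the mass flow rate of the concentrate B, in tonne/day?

182.7 tonne/day

Overall ethylene glycol balance (none leaves overhead): ethylene glycol in fresh feed = ethylene glycol in product, i.e. 780×0.065 = (1−0.556)·B·0.625.
B = 50.7/(0.625×0.444) = 182.7 tonne/day.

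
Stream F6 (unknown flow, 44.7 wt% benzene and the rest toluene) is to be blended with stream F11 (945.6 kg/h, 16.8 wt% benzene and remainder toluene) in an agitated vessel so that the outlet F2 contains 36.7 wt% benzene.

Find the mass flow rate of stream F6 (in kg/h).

Let F6 be the unknown flow. Total out = 945.6 + F6.
benzene balance: 158.86 + 0.447·F6 = 0.367·(945.6 + F6)
(0.447 − 0.367)·F6 = 0.367×945.6 − 158.86 = 188.17
F6 = 188.17 / 0.080 = 2352.2 kg/h

2352 kg/h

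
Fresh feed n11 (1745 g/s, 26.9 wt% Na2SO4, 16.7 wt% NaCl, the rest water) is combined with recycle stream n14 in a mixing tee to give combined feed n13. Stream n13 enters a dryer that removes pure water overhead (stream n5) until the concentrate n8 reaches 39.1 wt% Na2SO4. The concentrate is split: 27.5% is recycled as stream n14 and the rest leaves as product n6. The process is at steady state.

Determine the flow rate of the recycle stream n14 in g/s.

Overall Na2SO4 balance (none leaves overhead): Na2SO4 in fresh feed = Na2SO4 in product, i.e. 1745×0.269 = (1−0.275)·n8·0.391.
n8 = 469.41/(0.391×0.725) = 1655.9 g/s.
Recycle n14 = 0.275×1655.9 = 455.37 g/s.

455.4 g/s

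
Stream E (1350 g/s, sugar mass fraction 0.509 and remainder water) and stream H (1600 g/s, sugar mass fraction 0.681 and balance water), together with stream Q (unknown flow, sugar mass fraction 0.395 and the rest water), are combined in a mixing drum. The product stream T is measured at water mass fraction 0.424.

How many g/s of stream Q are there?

428.5 g/s

Let Q be the unknown flow. Total out = 2950 + Q.
water balance: 1173.2 + 0.605·Q = 0.424·(2950 + Q)
(0.605 − 0.424)·Q = 0.424×2950 − 1173.2 = 77.55
Q = 77.55 / 0.181 = 428.45 g/s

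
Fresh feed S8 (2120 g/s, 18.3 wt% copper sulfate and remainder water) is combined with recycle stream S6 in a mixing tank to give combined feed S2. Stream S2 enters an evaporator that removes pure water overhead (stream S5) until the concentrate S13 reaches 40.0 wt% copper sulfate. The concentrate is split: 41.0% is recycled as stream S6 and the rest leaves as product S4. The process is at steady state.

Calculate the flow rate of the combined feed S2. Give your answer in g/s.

Overall copper sulfate balance (none leaves overhead): copper sulfate in fresh feed = copper sulfate in product, i.e. 2120×0.183 = (1−0.410)·S13·0.400.
S13 = 387.96/(0.400×0.590) = 1643.9 g/s.
Recycle S6 = 0.410×1643.9 = 674 g/s.
Combined feed S2 = 2120 + 674 = 2794 g/s.

2794 g/s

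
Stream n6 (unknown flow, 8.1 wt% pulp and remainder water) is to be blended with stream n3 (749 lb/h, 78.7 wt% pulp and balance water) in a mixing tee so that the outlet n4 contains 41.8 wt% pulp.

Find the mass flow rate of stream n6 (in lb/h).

820.1 lb/h

Let n6 be the unknown flow. Total out = 749 + n6.
pulp balance: 589.46 + 0.081·n6 = 0.418·(749 + n6)
(0.081 − 0.418)·n6 = 0.418×749 − 589.46 = -276.38
n6 = -276.38 / -0.337 = 820.12 lb/h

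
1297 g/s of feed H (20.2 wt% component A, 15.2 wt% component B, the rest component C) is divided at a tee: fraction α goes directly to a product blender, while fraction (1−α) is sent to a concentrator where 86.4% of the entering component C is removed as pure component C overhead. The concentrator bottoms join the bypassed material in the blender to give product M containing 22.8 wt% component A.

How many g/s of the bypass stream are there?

1032 g/s

All 1297×0.202 = 261.99 g/s of component A reaches M, so M = 261.99/0.228 = 1149.1 g/s and vapour = 147.9 g/s.
The evaporator receives (1−α)·1297 of feed at 0.646 component C and removes 0.864 of that component C:
0.864×0.646×(1−α)×1297 = 147.9
(1−α) = 147.9/723.91 = 0.2043;  α = 0.7957.
Bypass flow = 0.7957×1297 = 1032 g/s.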